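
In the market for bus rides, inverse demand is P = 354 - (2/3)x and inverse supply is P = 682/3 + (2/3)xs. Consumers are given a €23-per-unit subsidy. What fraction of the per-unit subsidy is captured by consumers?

Consumer share = 0.5

Pre-subsidy: 354 - (2/3)x = 682/3 + (2/3)x gives x* = 95 and P* = 872/3.
With the rebate, buyers effectively pay Pb = Ps − 23, where Ps is the price sellers receive.
On the curves, Pb = 354 - (2/3)x and Ps = 682/3 + (2/3)x; the wedge Ps − Pb = 23 gives 682/3 + (2/3)x − (354 - (2/3)x) = 23, so x' = 112.25.
Then Pb = 354 − (2/3)·112.25 = 1675/6 and Ps = 682/3 + (2/3)·112.25 = 1813/6.
Buyers' price falls by P* − Pb = 872/3 − 1675/6 = 11.5; sellers' price rises by Ps − P* = 1813/6 − 872/3 = 11.5.
So consumers capture 11.5/23 = 0.5 of each unit of subsidy.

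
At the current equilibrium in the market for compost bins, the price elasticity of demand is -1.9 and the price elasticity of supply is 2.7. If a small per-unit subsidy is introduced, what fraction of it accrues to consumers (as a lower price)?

For a small subsidy around the equilibrium, the benefit split depends on the relative slopes, which at a point are proportional to the elasticities.
Buyer share = εs/(εs + |εd|) = 2.7/(2.7 + 1.9) = 27/46; seller share = |εd|/(εs + |εd|) = 19/46.

Consumer share = 27/46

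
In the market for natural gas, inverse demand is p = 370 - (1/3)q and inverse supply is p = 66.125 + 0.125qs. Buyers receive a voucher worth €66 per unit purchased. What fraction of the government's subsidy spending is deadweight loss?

Pre-subsidy: 370 - (1/3)q = 66.125 + 0.125q gives q* = 663 and p* = 149.
With the rebate, buyers effectively pay pb = ps − 66, where ps is the price sellers receive.
On the curves, pb = 370 - (1/3)q and ps = 66.125 + 0.125q; the wedge ps − pb = 66 gives 66.125 + 0.125q − (370 - (1/3)q) = 66, so q' = 807.
Then pb = 370 − (1/3)·807 = 101 and ps = 66.125 + 0.125·807 = 167.
ΔCS = ½(663 + 807)(149 − 101) = 35280; ΔPS = ½(663 + 807)(167 − 149) = 13230.
Government spending = 66 × 807 = 53262.
DWL = ½ × 66 × (807 − 663) = 4752; fraction = 4752 / 53262 = 24/269.

DWL / government spending = 24/269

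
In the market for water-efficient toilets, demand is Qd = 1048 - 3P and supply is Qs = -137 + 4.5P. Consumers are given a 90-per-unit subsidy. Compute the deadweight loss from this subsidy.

Deadweight loss = 7290

Pre-subsidy: 1048 - 3P = -137 + 4.5P gives P* = 158, Q* = 574.
With the rebate, buyers effectively pay Pb = Ps − 90, where Ps is the price sellers receive.
Demand in terms of Ps becomes Qd = 1048 − 3(Ps − 90) = 1318 - 3Ps. Setting this equal to supply: 1318 - 3Ps = -137 + 4.5Ps, so Ps = 194.
Buyers pay Pb = 194 − 90 = 104; Q' = -137 + 4.5·194 = 736.
The subsidy expands output by 736 − 574 = 162 past the efficient level; on those units the gap between marginal cost and willingness to pay runs from 0 up to 90.
DWL = ½ × 90 × 162 = 7290.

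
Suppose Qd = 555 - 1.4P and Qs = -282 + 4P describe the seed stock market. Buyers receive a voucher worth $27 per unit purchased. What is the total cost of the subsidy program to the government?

Government cost = $9882

Pre-subsidy: 555 - 1.4P = -282 + 4P gives P* = 155, Q* = 338.
With the rebate, buyers effectively pay Pb = Ps − 27, where Ps is the price sellers receive.
Demand in terms of Ps becomes Qd = 555 − 1.4(Ps − 27) = 592.8 - 1.4Ps. Setting this equal to supply: 592.8 - 1.4Ps = -282 + 4Ps, so Ps = 162.
Buyers pay Pb = 162 − 27 = 135; Q' = -282 + 4·162 = 366.
Government outlay = subsidy × quantity = 27 × 366 = 9882.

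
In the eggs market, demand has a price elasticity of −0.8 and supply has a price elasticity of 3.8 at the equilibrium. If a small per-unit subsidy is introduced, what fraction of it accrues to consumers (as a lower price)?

For a small subsidy around the equilibrium, the benefit split depends on the relative slopes, which at a point are proportional to the elasticities.
Buyer share = εs/(εs + |εd|) = 3.8/(3.8 + 0.8) = 19/23; seller share = |εd|/(εs + |εd|) = 4/23.

Consumer share = 19/23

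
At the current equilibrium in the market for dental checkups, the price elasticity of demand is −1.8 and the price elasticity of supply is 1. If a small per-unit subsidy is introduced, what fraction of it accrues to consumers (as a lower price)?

Consumer share = 5/14

For a small subsidy around the equilibrium, the benefit split depends on the relative slopes, which at a point are proportional to the elasticities.
Buyer share = εs/(εs + |εd|) = 1/(1 + 1.8) = 5/14; seller share = |εd|/(εs + |εd|) = 9/14.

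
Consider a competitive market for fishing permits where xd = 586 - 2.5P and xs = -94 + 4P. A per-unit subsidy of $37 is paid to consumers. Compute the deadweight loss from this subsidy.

Deadweight loss = 13690/13

Pre-subsidy: 586 - 2.5P = -94 + 4P gives P* = 1360/13, x* = 4218/13.
With the rebate, buyers effectively pay Pb = Ps − 37, where Ps is the price sellers receive.
Demand in terms of Ps becomes xd = 586 − 2.5(Ps − 37) = 678.5 - 2.5Ps. Setting this equal to supply: 678.5 - 2.5Ps = -94 + 4Ps, so Ps = 1545/13.
Buyers pay Pb = 1545/13 − 37 = 1064/13; x' = -94 + 4·(1545/13) = 4958/13.
The subsidy expands output by 4958/13 − 4218/13 = 740/13 past the efficient level; on those units the gap between marginal cost and willingness to pay runs from 0 up to 37.
DWL = ½ × 37 × 740/13 = 13690/13.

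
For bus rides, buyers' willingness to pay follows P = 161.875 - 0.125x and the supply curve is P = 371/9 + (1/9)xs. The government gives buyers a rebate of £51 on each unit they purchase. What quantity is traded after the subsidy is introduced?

x' = 727

Pre-subsidy: 161.875 - 0.125x = 371/9 + (1/9)x gives x* = 511 and P* = 98.
With the rebate, buyers effectively pay Pb = Ps − 51, where Ps is the price sellers receive.
On the curves, Pb = 161.875 - 0.125x and Ps = 371/9 + (1/9)x; the wedge Ps − Pb = 51 gives 371/9 + (1/9)x − (161.875 - 0.125x) = 51, so x' = 727.
Then Pb = 161.875 − 0.125·727 = 71 and Ps = 371/9 + (1/9)·727 = 122.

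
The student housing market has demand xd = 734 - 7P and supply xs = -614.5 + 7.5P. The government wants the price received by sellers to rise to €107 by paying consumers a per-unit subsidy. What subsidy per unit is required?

At a seller price of 107, quantity supplied is -614.5 + 7.5·107 = 188.
Buyers absorb 188 only when they pay Pb with 734 − 7·Pb = 188, i.e. Pb = 78.
s = Ps − Pb = 107 − 78 = 29.

Required subsidy s = €29 per unit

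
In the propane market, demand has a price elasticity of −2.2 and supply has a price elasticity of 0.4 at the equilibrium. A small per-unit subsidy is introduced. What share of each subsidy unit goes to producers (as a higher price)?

For a small subsidy around the equilibrium, the benefit split depends on the relative slopes, which at a point are proportional to the elasticities.
Buyer share = εs/(εs + |εd|) = 0.4/(0.4 + 2.2) = 2/13; seller share = |εd|/(εs + |εd|) = 11/13.
So producers capture 11/13 of the subsidy.

Producer share = 11/13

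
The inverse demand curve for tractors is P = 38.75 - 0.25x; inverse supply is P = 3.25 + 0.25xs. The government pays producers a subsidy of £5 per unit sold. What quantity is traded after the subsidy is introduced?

x' = 81

Pre-subsidy: 38.75 - 0.25x = 3.25 + 0.25x gives x* = 71 and P* = 21.
With the subsidy, sellers receive Ps = Pb + 5 for each unit, where Pb is the price buyers pay.
On the curves, Pb = 38.75 - 0.25x and Ps = 3.25 + 0.25x; the wedge Ps − Pb = 5 gives 3.25 + 0.25x − (38.75 - 0.25x) = 5, so x' = 81.
Then Pb = 38.75 − 0.25·81 = 18.5 and Ps = 3.25 + 0.25·81 = 23.5.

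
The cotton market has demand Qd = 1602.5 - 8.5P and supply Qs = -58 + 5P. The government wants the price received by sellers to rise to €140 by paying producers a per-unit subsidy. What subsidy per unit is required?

At a seller price of 140, quantity supplied is -58 + 5·140 = 642.
Buyers absorb 642 only when they pay Pb with 1602.5 − 8.5·Pb = 642, i.e. Pb = 113.
s = Ps − Pb = 140 − 113 = 27.

Required subsidy s = €27 per unit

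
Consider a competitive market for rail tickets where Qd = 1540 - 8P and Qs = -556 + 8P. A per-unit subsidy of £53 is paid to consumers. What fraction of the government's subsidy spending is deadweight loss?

DWL / government spending = 53/352

Pre-subsidy: 1540 - 8P = -556 + 8P gives P* = 131, Q* = 492.
With the rebate, buyers effectively pay Pb = Ps − 53, where Ps is the price sellers receive.
Demand in terms of Ps becomes Qd = 1540 − 8(Ps − 53) = 1964 - 8Ps. Setting this equal to supply: 1964 - 8Ps = -556 + 8Ps, so Ps = 157.5.
Buyers pay Pb = 157.5 − 53 = 104.5; Q' = -556 + 8·157.5 = 704.
ΔCS = ½(492 + 704)(131 − 104.5) = 15847; ΔPS = ½(492 + 704)(157.5 − 131) = 15847.
Government spending = 53 × 704 = 37312.
DWL = ½ × 53 × (704 − 492) = 5618; fraction = 5618 / 37312 = 53/352.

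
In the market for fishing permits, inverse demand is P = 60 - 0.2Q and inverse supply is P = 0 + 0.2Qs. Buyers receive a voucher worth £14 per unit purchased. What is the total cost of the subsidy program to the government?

Pre-subsidy: 60 - 0.2Q = 0 + 0.2Q gives Q* = 150 and P* = 30.
With the rebate, buyers effectively pay Pb = Ps − 14, where Ps is the price sellers receive.
On the curves, Pb = 60 - 0.2Q and Ps = 0 + 0.2Q; the wedge Ps − Pb = 14 gives 0 + 0.2Q − (60 - 0.2Q) = 14, so Q' = 185.
Then Pb = 60 − 0.2·185 = 23 and Ps = 0 + 0.2·185 = 37.
Government outlay = subsidy × quantity = 14 × 185 = 2590.

Government cost = £2590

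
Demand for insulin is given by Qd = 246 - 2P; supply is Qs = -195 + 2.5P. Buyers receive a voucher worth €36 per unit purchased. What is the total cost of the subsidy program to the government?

Government cost = €3240

Pre-subsidy: 246 - 2P = -195 + 2.5P gives P* = 98, Q* = 50.
With the rebate, buyers effectively pay Pb = Ps − 36, where Ps is the price sellers receive.
Demand in terms of Ps becomes Qd = 246 − 2(Ps − 36) = 318 - 2Ps. Setting this equal to supply: 318 - 2Ps = -195 + 2.5Ps, so Ps = 114.
Buyers pay Pb = 114 − 36 = 78; Q' = -195 + 2.5·114 = 90.
Government outlay = subsidy × quantity = 36 × 90 = 3240.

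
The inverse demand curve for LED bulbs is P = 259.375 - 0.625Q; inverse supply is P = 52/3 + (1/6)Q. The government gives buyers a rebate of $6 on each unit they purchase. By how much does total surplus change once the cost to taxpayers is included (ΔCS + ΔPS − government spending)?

Pre-subsidy: 259.375 - 0.625Q = 52/3 + (1/6)Q gives Q* = 5809/19 and P* = 2595/38.
With the rebate, buyers effectively pay Pb = Ps − 6, where Ps is the price sellers receive.
On the curves, Pb = 259.375 - 0.625Q and Ps = 52/3 + (1/6)Q; the wedge Ps − Pb = 6 gives 52/3 + (1/6)Q − (259.375 - 0.625Q) = 6, so Q' = 5953/19.
Then Pb = 259.375 − 0.625·(5953/19) = 2415/38 and Ps = 52/3 + (1/6)·(5953/19) = 2643/38.
ΔCS = ½(5809/19 + 5953/19)(2595/38 − 2415/38) = 529290/361; ΔPS = ½(5809/19 + 5953/19)(2643/38 − 2595/38) = 141144/361.
Government spending = 6 × 5953/19 = 35718/19.
Net change = 529290/361 + 141144/361 − 35718/19 = -432/19. The loss equals the DWL triangle ½·6·144/19.

Net change in total surplus = -432/19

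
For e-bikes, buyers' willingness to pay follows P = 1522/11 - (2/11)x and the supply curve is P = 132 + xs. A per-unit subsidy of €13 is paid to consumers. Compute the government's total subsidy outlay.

Government cost = €213

Pre-subsidy: 1522/11 - (2/11)x = 132 + x gives x* = 70/13 and P* = 1786/13.
With the rebate, buyers effectively pay Pb = Ps − 13, where Ps is the price sellers receive.
On the curves, Pb = 1522/11 - (2/11)x and Ps = 132 + x; the wedge Ps − Pb = 13 gives 132 + x − (1522/11 - (2/11)x) = 13, so x' = 213/13.
Then Pb = 1522/11 − (2/11)·(213/13) = 1760/13 and Ps = 132 + 1·(213/13) = 1929/13.
Government outlay = subsidy × quantity = 13 × 213/13 = 213.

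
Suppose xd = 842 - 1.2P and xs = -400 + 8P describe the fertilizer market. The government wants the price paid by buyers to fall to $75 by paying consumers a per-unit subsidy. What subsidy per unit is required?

At a buyer price of 75, quantity demanded is 842 − 1.2·75 = 752.
Sellers supply 752 only when they receive Ps with -400 + 8·Ps = 752, i.e. Ps = 144.
s = Ps − Pb = 144 − 75 = 69.

Required subsidy s = $69 per unit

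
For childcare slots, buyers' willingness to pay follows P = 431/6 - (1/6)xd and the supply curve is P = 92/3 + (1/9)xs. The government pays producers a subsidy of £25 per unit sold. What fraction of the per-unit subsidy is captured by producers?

Pre-subsidy: 431/6 - (1/6)x = 92/3 + (1/9)x gives x* = 148.2 and P* = 707/15.
With the subsidy, sellers receive Ps = Pb + 25 for each unit, where Pb is the price buyers pay.
On the curves, Pb = 431/6 - (1/6)x and Ps = 92/3 + (1/9)x; the wedge Ps − Pb = 25 gives 92/3 + (1/9)x − (431/6 - (1/6)x) = 25, so x' = 238.2.
Then Pb = 431/6 − (1/6)·238.2 = 482/15 and Ps = 92/3 + (1/9)·238.2 = 857/15.
Buyers' price falls by P* − Pb = 707/15 − 482/15 = 15; sellers' price rises by Ps − P* = 857/15 − 707/15 = 10.
So producers capture 10/25 = 0.4 of each unit of subsidy.

Producer share = 0.4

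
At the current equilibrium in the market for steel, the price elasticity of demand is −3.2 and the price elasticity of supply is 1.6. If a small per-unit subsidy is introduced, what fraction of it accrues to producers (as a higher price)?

For a small subsidy around the equilibrium, the benefit split depends on the relative slopes, which at a point are proportional to the elasticities.
Buyer share = εs/(εs + |εd|) = 1.6/(1.6 + 3.2) = 1/3; seller share = |εd|/(εs + |εd|) = 2/3.
So producers capture 2/3 of the subsidy.

Producer share = 2/3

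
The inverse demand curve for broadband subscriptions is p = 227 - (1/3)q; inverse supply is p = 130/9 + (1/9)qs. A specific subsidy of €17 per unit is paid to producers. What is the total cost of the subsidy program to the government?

Government cost = €8780.5

Pre-subsidy: 227 - (1/3)q = 130/9 + (1/9)q gives q* = 478.25 and p* = 811/12.
With the subsidy, sellers receive ps = pb + 17 for each unit, where pb is the price buyers pay.
On the curves, pb = 227 - (1/3)q and ps = 130/9 + (1/9)q; the wedge ps − pb = 17 gives 130/9 + (1/9)q − (227 - (1/3)q) = 17, so q' = 516.5.
Then pb = 227 − (1/3)·516.5 = 329/6 and ps = 130/9 + (1/9)·516.5 = 431/6.
Government outlay = subsidy × quantity = 17 × 516.5 = 8780.5.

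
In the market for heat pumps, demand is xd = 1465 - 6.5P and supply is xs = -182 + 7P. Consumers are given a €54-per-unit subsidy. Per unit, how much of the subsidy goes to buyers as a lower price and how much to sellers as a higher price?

Pre-subsidy: 1465 - 6.5P = -182 + 7P gives P* = 122, x* = 672.
With the rebate, buyers effectively pay Pb = Ps − 54, where Ps is the price sellers receive.
Demand in terms of Ps becomes xd = 1465 − 6.5(Ps − 54) = 1816 - 6.5Ps. Setting this equal to supply: 1816 - 6.5Ps = -182 + 7Ps, so Ps = 148.
Buyers pay Pb = 148 − 54 = 94; x' = -182 + 7·148 = 854.
Buyers' price falls by P* − Pb = 122 − 94 = 28; sellers' price rises by Ps − P* = 148 − 122 = 26.

Buyers gain €28 per unit; sellers gain €26 per unit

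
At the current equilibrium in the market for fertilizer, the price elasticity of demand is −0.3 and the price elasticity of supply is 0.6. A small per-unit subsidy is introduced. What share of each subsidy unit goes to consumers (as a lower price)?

For a small subsidy around the equilibrium, the benefit split depends on the relative slopes, which at a point are proportional to the elasticities.
Buyer share = εs/(εs + |εd|) = 0.6/(0.6 + 0.3) = 2/3; seller share = |εd|/(εs + |εd|) = 1/3.

Consumer share = 2/3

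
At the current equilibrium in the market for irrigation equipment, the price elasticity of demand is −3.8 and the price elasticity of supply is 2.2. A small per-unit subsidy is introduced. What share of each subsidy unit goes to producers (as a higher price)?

Producer share = 19/30

For a small subsidy around the equilibrium, the benefit split depends on the relative slopes, which at a point are proportional to the elasticities.
Buyer share = εs/(εs + |εd|) = 2.2/(2.2 + 3.8) = 11/30; seller share = |εd|/(εs + |εd|) = 19/30.
So producers capture 19/30 of the subsidy.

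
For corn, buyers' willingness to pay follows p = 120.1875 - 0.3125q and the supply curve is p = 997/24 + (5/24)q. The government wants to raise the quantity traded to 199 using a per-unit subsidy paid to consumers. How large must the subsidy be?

At q = 199, from the demand curve buyers pay pb = 120.1875 − 0.3125·199 = 58; from the supply curve sellers need ps = 997/24 + (5/24)·199 = 83.
The subsidy must fill the gap: s = ps − pb = 83 − 58 = 25.

Required subsidy s = 25 per unit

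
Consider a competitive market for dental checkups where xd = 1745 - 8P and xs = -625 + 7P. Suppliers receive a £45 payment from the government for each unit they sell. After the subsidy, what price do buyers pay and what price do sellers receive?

Pre-subsidy: 1745 - 8P = -625 + 7P gives P* = 158, x* = 481.
With the subsidy, sellers receive Ps = Pb + 45 for each unit, where Pb is the price buyers pay.
Supply in terms of Pb becomes xs = -625 + 7(Pb + 45) = -310 + 7Pb. Setting this equal to demand: 1745 - 8Pb = -310 + 7Pb, so Pb = 137.
Sellers receive Ps = 137 + 45 = 182; x' = 1745 − 8·137 = 649.

Buyers pay £137; sellers receive £182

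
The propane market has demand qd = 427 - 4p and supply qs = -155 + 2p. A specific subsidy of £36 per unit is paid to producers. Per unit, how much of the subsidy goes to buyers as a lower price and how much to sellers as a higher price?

Buyers gain £12 per unit; sellers gain £24 per unit

Pre-subsidy: 427 - 4p = -155 + 2p gives p* = 97, q* = 39.
With the subsidy, sellers receive ps = pb + 36 for each unit, where pb is the price buyers pay.
Supply in terms of pb becomes qs = -155 + 2(pb + 36) = -83 + 2pb. Setting this equal to demand: 427 - 4pb = -83 + 2pb, so pb = 85.
Sellers receive ps = 85 + 36 = 121; q' = 427 − 4·85 = 87.
Buyers' price falls by p* − pb = 97 − 85 = 12; sellers' price rises by ps − p* = 121 − 97 = 24.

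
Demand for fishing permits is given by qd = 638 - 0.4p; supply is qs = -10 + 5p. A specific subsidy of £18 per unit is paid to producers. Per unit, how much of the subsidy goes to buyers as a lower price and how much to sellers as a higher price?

Buyers gain 50/3 per unit; sellers gain 4/3 per unit

Pre-subsidy: 638 - 0.4p = -10 + 5p gives p* = 120, q* = 590.
With the subsidy, sellers receive ps = pb + 18 for each unit, where pb is the price buyers pay.
Supply in terms of pb becomes qs = -10 + 5(pb + 18) = 80 + 5pb. Setting this equal to demand: 638 - 0.4pb = 80 + 5pb, so pb = 310/3.
Sellers receive ps = 310/3 + 18 = 364/3; q' = 638 − 0.4·(310/3) = 1790/3.
Buyers' price falls by p* − pb = 120 − 310/3 = 50/3; sellers' price rises by ps − p* = 364/3 − 120 = 4/3.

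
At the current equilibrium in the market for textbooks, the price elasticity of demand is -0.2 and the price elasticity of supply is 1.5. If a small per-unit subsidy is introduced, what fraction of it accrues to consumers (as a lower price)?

Consumer share = 15/17

For a small subsidy around the equilibrium, the benefit split depends on the relative slopes, which at a point are proportional to the elasticities.
Buyer share = εs/(εs + |εd|) = 1.5/(1.5 + 0.2) = 15/17; seller share = |εd|/(εs + |εd|) = 2/17.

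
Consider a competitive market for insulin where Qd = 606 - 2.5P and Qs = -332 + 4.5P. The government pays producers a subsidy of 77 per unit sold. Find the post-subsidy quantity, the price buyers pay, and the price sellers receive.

Q' = 394.75; buyers pay 84.5; sellers receive 161.5

Pre-subsidy: 606 - 2.5P = -332 + 4.5P gives P* = 134, Q* = 271.
With the subsidy, sellers receive Ps = Pb + 77 for each unit, where Pb is the price buyers pay.
Supply in terms of Pb becomes Qs = -332 + 4.5(Pb + 77) = 14.5 + 4.5Pb. Setting this equal to demand: 606 - 2.5Pb = 14.5 + 4.5Pb, so Pb = 84.5.
Sellers receive Ps = 84.5 + 77 = 161.5; Q' = 606 − 2.5·84.5 = 394.75.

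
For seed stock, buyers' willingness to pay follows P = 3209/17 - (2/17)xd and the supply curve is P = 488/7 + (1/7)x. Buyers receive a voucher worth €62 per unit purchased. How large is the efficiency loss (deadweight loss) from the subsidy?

Deadweight loss = €7378

Pre-subsidy: 3209/17 - (2/17)x = 488/7 + (1/7)x gives x* = 457 and P* = 135.
With the rebate, buyers effectively pay Pb = Ps − 62, where Ps is the price sellers receive.
On the curves, Pb = 3209/17 - (2/17)x and Ps = 488/7 + (1/7)x; the wedge Ps − Pb = 62 gives 488/7 + (1/7)x − (3209/17 - (2/17)x) = 62, so x' = 695.
Then Pb = 3209/17 − (2/17)·695 = 107 and Ps = 488/7 + (1/7)·695 = 169.
The subsidy expands output by 695 − 457 = 238 past the efficient level; on those units the gap between marginal cost and willingness to pay runs from 0 up to 62.
DWL = ½ × 62 × 238 = 7378.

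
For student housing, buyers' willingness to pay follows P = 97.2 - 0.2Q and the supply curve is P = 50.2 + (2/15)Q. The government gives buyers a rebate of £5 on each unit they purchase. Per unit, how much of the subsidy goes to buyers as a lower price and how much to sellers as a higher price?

Buyers gain £3 per unit; sellers gain £2 per unit

Pre-subsidy: 97.2 - 0.2Q = 50.2 + (2/15)Q gives Q* = 141 and P* = 69.
With the rebate, buyers effectively pay Pb = Ps − 5, where Ps is the price sellers receive.
On the curves, Pb = 97.2 - 0.2Q and Ps = 50.2 + (2/15)Q; the wedge Ps − Pb = 5 gives 50.2 + (2/15)Q − (97.2 - 0.2Q) = 5, so Q' = 156.
Then Pb = 97.2 − 0.2·156 = 66 and Ps = 50.2 + (2/15)·156 = 71.
Buyers' price falls by P* − Pb = 69 − 66 = 3; sellers' price rises by Ps − P* = 71 − 69 = 2.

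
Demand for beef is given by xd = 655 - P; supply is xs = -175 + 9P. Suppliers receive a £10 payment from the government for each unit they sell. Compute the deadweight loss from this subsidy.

Deadweight loss = £45

Pre-subsidy: 655 - P = -175 + 9P gives P* = 83, x* = 572.
With the subsidy, sellers receive Ps = Pb + 10 for each unit, where Pb is the price buyers pay.
Supply in terms of Pb becomes xs = -175 + 9(Pb + 10) = -85 + 9Pb. Setting this equal to demand: 655 - Pb = -85 + 9Pb, so Pb = 74.
Sellers receive Ps = 74 + 10 = 84; x' = 655 − 1·74 = 581.
The subsidy expands output by 581 − 572 = 9 past the efficient level; on those units the gap between marginal cost and willingness to pay runs from 0 up to 10.
DWL = ½ × 10 × 9 = 45.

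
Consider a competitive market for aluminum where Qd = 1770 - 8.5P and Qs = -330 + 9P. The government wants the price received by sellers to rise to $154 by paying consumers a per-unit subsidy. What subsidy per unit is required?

Required subsidy s = $70 per unit

At a seller price of 154, quantity supplied is -330 + 9·154 = 1056.
Buyers absorb 1056 only when they pay Pb with 1770 − 8.5·Pb = 1056, i.e. Pb = 84.
s = Ps − Pb = 154 − 84 = 70.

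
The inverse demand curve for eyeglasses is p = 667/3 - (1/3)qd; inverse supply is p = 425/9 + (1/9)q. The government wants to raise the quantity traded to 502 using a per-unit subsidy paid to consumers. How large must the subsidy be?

Required subsidy s = 48 per unit

At q = 502, from the demand curve buyers pay pb = 667/3 − (1/3)·502 = 55; from the supply curve sellers need ps = 425/9 + (1/9)·502 = 103.
The subsidy must fill the gap: s = ps − pb = 103 − 55 = 48.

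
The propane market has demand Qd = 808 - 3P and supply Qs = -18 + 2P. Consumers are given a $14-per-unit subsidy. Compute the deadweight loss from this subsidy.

Pre-subsidy: 808 - 3P = -18 + 2P gives P* = 165.2, Q* = 312.4.
With the rebate, buyers effectively pay Pb = Ps − 14, where Ps is the price sellers receive.
Demand in terms of Ps becomes Qd = 808 − 3(Ps − 14) = 850 - 3Ps. Setting this equal to supply: 850 - 3Ps = -18 + 2Ps, so Ps = 173.6.
Buyers pay Pb = 173.6 − 14 = 159.6; Q' = -18 + 2·173.6 = 329.2.
The subsidy expands output by 329.2 − 312.4 = 16.8 past the efficient level; on those units the gap between marginal cost and willingness to pay runs from 0 up to 14.
DWL = ½ × 14 × 16.8 = 117.6.

Deadweight loss = $117.6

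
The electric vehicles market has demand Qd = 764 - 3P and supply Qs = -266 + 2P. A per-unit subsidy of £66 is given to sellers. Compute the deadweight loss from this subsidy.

Pre-subsidy: 764 - 3P = -266 + 2P gives P* = 206, Q* = 146.
With the subsidy, sellers receive Ps = Pb + 66 for each unit, where Pb is the price buyers pay.
Supply in terms of Pb becomes Qs = -266 + 2(Pb + 66) = -134 + 2Pb. Setting this equal to demand: 764 - 3Pb = -134 + 2Pb, so Pb = 179.6.
Sellers receive Ps = 179.6 + 66 = 245.6; Q' = 764 − 3·179.6 = 225.2.
The subsidy expands output by 225.2 − 146 = 79.2 past the efficient level; on those units the gap between marginal cost and willingness to pay runs from 0 up to 66.
DWL = ½ × 66 × 79.2 = 2613.6.

Deadweight loss = £2613.6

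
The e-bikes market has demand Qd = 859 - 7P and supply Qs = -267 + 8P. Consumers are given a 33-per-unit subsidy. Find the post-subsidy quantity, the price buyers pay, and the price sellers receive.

Q' = 6851/15; buyers pay 862/15; sellers receive 1357/15

Pre-subsidy: 859 - 7P = -267 + 8P gives P* = 1126/15, Q* = 5003/15.
With the rebate, buyers effectively pay Pb = Ps − 33, where Ps is the price sellers receive.
Demand in terms of Ps becomes Qd = 859 − 7(Ps − 33) = 1090 - 7Ps. Setting this equal to supply: 1090 - 7Ps = -267 + 8Ps, so Ps = 1357/15.
Buyers pay Pb = 1357/15 − 33 = 862/15; Q' = -267 + 8·(1357/15) = 6851/15.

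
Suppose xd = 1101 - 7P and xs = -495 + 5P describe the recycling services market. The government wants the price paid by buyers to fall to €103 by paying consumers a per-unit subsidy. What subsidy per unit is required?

Required subsidy s = €72 per unit

At a buyer price of 103, quantity demanded is 1101 − 7·103 = 380.
Sellers supply 380 only when they receive Ps with -495 + 5·Ps = 380, i.e. Ps = 175.
s = Ps − Pb = 175 − 103 = 72.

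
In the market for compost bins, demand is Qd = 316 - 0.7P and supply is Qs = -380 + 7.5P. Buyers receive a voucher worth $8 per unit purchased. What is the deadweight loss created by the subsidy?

Pre-subsidy: 316 - 0.7P = -380 + 7.5P gives P* = 3480/41, Q* = 10520/41.
With the rebate, buyers effectively pay Pb = Ps − 8, where Ps is the price sellers receive.
Demand in terms of Ps becomes Qd = 316 − 0.7(Ps − 8) = 321.6 - 0.7Ps. Setting this equal to supply: 321.6 - 0.7Ps = -380 + 7.5Ps, so Ps = 3508/41.
Buyers pay Pb = 3508/41 − 8 = 3180/41; Q' = -380 + 7.5·(3508/41) = 10730/41.
The subsidy expands output by 10730/41 − 10520/41 = 210/41 past the efficient level; on those units the gap between marginal cost and willingness to pay runs from 0 up to 8.
DWL = ½ × 8 × 210/41 = 840/41.

Deadweight loss = 840/41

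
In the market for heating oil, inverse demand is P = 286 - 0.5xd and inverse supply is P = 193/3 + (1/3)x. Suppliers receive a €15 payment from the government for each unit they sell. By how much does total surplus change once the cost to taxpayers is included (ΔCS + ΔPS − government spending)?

Net change in total surplus = -€135

Pre-subsidy: 286 - 0.5x = 193/3 + (1/3)x gives x* = 266 and P* = 153.
With the subsidy, sellers receive Ps = Pb + 15 for each unit, where Pb is the price buyers pay.
On the curves, Pb = 286 - 0.5x and Ps = 193/3 + (1/3)x; the wedge Ps − Pb = 15 gives 193/3 + (1/3)x − (286 - 0.5x) = 15, so x' = 284.
Then Pb = 286 − 0.5·284 = 144 and Ps = 193/3 + (1/3)·284 = 159.
ΔCS = ½(266 + 284)(153 − 144) = 2475; ΔPS = ½(266 + 284)(159 − 153) = 1650.
Government spending = 15 × 284 = 4260.
Net change = 2475 + 1650 − 4260 = -135. The loss equals the DWL triangle ½·15·18.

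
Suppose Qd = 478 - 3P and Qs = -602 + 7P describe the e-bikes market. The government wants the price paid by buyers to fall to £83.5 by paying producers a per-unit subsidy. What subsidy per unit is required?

At a buyer price of 83.5, quantity demanded is 478 − 3·83.5 = 227.5.
Sellers supply 227.5 only when they receive Ps with -602 + 7·Ps = 227.5, i.e. Ps = 118.5.
s = Ps − Pb = 118.5 − 83.5 = 35.

Required subsidy s = £35 per unit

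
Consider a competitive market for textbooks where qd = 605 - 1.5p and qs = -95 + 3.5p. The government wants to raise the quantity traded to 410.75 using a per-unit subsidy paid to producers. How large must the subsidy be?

Required subsidy s = 15 per unit

At q = 410.75, invert demand for the buyer price: pb = (605 − 410.75)/1.5 = 129.5; invert supply for the seller price: ps = (410.75 − (-95))/3.5 = 144.5.
The subsidy must fill the gap: s = ps − pb = 144.5 − 129.5 = 15.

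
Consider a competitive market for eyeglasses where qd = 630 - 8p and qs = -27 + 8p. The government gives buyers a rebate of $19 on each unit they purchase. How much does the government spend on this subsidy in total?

Pre-subsidy: 630 - 8p = -27 + 8p gives p* = 41.0625, q* = 301.5.
With the rebate, buyers effectively pay pb = ps − 19, where ps is the price sellers receive.
Demand in terms of ps becomes qd = 630 − 8(ps − 19) = 782 - 8ps. Setting this equal to supply: 782 - 8ps = -27 + 8ps, so ps = 50.5625.
Buyers pay pb = 50.5625 − 19 = 31.5625; q' = -27 + 8·50.5625 = 377.5.
Government outlay = subsidy × quantity = 19 × 377.5 = 7172.5.

Government cost = $7172.5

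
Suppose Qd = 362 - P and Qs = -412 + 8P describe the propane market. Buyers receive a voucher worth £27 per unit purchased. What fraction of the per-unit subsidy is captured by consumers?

Consumer share = 8/9

Pre-subsidy: 362 - P = -412 + 8P gives P* = 86, Q* = 276.
With the rebate, buyers effectively pay Pb = Ps − 27, where Ps is the price sellers receive.
Demand in terms of Ps becomes Qd = 362 − 1(Ps − 27) = 389 - Ps. Setting this equal to supply: 389 - Ps = -412 + 8Ps, so Ps = 89.
Buyers pay Pb = 89 − 27 = 62; Q' = -412 + 8·89 = 300.
Buyers' price falls by P* − Pb = 86 − 62 = 24; sellers' price rises by Ps − P* = 89 − 86 = 3.
So consumers capture 24/27 = 8/9 of each unit of subsidy.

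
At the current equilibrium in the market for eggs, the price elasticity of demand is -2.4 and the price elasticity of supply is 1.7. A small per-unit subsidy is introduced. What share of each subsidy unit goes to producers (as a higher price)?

For a small subsidy around the equilibrium, the benefit split depends on the relative slopes, which at a point are proportional to the elasticities.
Buyer share = εs/(εs + |εd|) = 1.7/(1.7 + 2.4) = 17/41; seller share = |εd|/(εs + |εd|) = 24/41.
So producers capture 24/41 of the subsidy.

Producer share = 24/41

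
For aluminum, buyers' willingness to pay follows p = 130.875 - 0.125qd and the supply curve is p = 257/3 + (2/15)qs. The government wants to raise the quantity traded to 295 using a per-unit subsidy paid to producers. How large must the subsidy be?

At q = 295, from the demand curve buyers pay pb = 130.875 − 0.125·295 = 94; from the supply curve sellers need ps = 257/3 + (2/15)·295 = 125.
The subsidy must fill the gap: s = ps − pb = 125 − 94 = 31.

Required subsidy s = 31 per unit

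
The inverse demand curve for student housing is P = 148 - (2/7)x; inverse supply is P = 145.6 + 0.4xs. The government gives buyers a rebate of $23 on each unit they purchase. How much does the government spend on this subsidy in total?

Pre-subsidy: 148 - (2/7)x = 145.6 + 0.4x gives x* = 3.5 and P* = 147.
With the rebate, buyers effectively pay Pb = Ps − 23, where Ps is the price sellers receive.
On the curves, Pb = 148 - (2/7)x and Ps = 145.6 + 0.4x; the wedge Ps − Pb = 23 gives 145.6 + 0.4x − (148 - (2/7)x) = 23, so x' = 889/24.
Then Pb = 148 − (2/7)·(889/24) = 1649/12 and Ps = 145.6 + 0.4·(889/24) = 1925/12.
Government outlay = subsidy × quantity = 23 × 889/24 = 20447/24.

Government cost = 20447/24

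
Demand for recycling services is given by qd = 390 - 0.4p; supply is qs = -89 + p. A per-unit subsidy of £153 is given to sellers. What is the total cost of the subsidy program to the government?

Pre-subsidy: 390 - 0.4p = -89 + p gives p* = 2395/7, q* = 1772/7.
With the subsidy, sellers receive ps = pb + 153 for each unit, where pb is the price buyers pay.
Supply in terms of pb becomes qs = -89 + 1(pb + 153) = 64 + pb. Setting this equal to demand: 390 - 0.4pb = 64 + pb, so pb = 1630/7.
Sellers receive ps = 1630/7 + 153 = 2701/7; q' = 390 − 0.4·(1630/7) = 2078/7.
Government outlay = subsidy × quantity = 153 × 2078/7 = 317934/7.

Government cost = 317934/7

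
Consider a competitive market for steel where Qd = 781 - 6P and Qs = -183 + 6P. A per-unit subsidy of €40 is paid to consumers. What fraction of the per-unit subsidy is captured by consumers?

Pre-subsidy: 781 - 6P = -183 + 6P gives P* = 241/3, Q* = 299.
With the rebate, buyers effectively pay Pb = Ps − 40, where Ps is the price sellers receive.
Demand in terms of Ps becomes Qd = 781 − 6(Ps − 40) = 1021 - 6Ps. Setting this equal to supply: 1021 - 6Ps = -183 + 6Ps, so Ps = 301/3.
Buyers pay Pb = 301/3 − 40 = 181/3; Q' = -183 + 6·(301/3) = 419.
Buyers' price falls by P* − Pb = 241/3 − 181/3 = 20; sellers' price rises by Ps − P* = 301/3 − 241/3 = 20.
So consumers capture 20/40 = 0.5 of each unit of subsidy.

Consumer share = 0.5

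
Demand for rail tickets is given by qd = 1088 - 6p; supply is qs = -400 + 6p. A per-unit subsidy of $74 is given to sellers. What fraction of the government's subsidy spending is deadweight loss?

DWL / government spending = 111/566

Pre-subsidy: 1088 - 6p = -400 + 6p gives p* = 124, q* = 344.
With the subsidy, sellers receive ps = pb + 74 for each unit, where pb is the price buyers pay.
Supply in terms of pb becomes qs = -400 + 6(pb + 74) = 44 + 6pb. Setting this equal to demand: 1088 - 6pb = 44 + 6pb, so pb = 87.
Sellers receive ps = 87 + 74 = 161; q' = 1088 − 6·87 = 566.
ΔCS = ½(344 + 566)(124 − 87) = 16835; ΔPS = ½(344 + 566)(161 − 124) = 16835.
Government spending = 74 × 566 = 41884.
DWL = ½ × 74 × (566 − 344) = 8214; fraction = 8214 / 41884 = 111/566.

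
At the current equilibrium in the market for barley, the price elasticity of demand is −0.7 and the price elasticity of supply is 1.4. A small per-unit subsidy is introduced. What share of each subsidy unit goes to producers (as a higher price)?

For a small subsidy around the equilibrium, the benefit split depends on the relative slopes, which at a point are proportional to the elasticities.
Buyer share = εs/(εs + |εd|) = 1.4/(1.4 + 0.7) = 2/3; seller share = |εd|/(εs + |εd|) = 1/3.
So producers capture 1/3 of the subsidy.

Producer share = 1/3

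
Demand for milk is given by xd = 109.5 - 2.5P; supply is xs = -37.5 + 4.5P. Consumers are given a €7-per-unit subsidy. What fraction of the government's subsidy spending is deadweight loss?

Pre-subsidy: 109.5 - 2.5P = -37.5 + 4.5P gives P* = 21, x* = 57.
With the rebate, buyers effectively pay Pb = Ps − 7, where Ps is the price sellers receive.
Demand in terms of Ps becomes xd = 109.5 − 2.5(Ps − 7) = 127 - 2.5Ps. Setting this equal to supply: 127 - 2.5Ps = -37.5 + 4.5Ps, so Ps = 23.5.
Buyers pay Pb = 23.5 − 7 = 16.5; x' = -37.5 + 4.5·23.5 = 68.25.
ΔCS = ½(57 + 68.25)(21 − 16.5) = 281.8125; ΔPS = ½(57 + 68.25)(23.5 − 21) = 156.5625.
Government spending = 7 × 68.25 = 477.75.
DWL = ½ × 7 × (68.25 − 57) = 39.375; fraction = 39.375 / 477.75 = 15/182.

DWL / government spending = 15/182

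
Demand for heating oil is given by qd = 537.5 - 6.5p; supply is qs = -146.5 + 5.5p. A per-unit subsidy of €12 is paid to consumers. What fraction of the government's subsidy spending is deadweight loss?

DWL / government spending = 143/1622

Pre-subsidy: 537.5 - 6.5p = -146.5 + 5.5p gives p* = 57, q* = 167.
With the rebate, buyers effectively pay pb = ps − 12, where ps is the price sellers receive.
Demand in terms of ps becomes qd = 537.5 − 6.5(ps − 12) = 615.5 - 6.5ps. Setting this equal to supply: 615.5 - 6.5ps = -146.5 + 5.5ps, so ps = 63.5.
Buyers pay pb = 63.5 − 12 = 51.5; q' = -146.5 + 5.5·63.5 = 202.75.
ΔCS = ½(167 + 202.75)(57 − 51.5) = 1016.8125; ΔPS = ½(167 + 202.75)(63.5 − 57) = 1201.6875.
Government spending = 12 × 202.75 = 2433.
DWL = ½ × 12 × (202.75 − 167) = 214.5; fraction = 214.5 / 2433 = 143/1622.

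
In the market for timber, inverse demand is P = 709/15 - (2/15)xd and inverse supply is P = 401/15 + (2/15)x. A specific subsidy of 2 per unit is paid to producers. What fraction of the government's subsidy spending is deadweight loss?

DWL / government spending = 15/338

Pre-subsidy: 709/15 - (2/15)x = 401/15 + (2/15)x gives x* = 77 and P* = 37.
With the subsidy, sellers receive Ps = Pb + 2 for each unit, where Pb is the price buyers pay.
On the curves, Pb = 709/15 - (2/15)x and Ps = 401/15 + (2/15)x; the wedge Ps − Pb = 2 gives 401/15 + (2/15)x − (709/15 - (2/15)x) = 2, so x' = 84.5.
Then Pb = 709/15 − (2/15)·84.5 = 36 and Ps = 401/15 + (2/15)·84.5 = 38.
ΔCS = ½(77 + 84.5)(37 − 36) = 80.75; ΔPS = ½(77 + 84.5)(38 − 37) = 80.75.
Government spending = 2 × 84.5 = 169.
DWL = ½ × 2 × (84.5 − 77) = 7.5; fraction = 7.5 / 169 = 15/338.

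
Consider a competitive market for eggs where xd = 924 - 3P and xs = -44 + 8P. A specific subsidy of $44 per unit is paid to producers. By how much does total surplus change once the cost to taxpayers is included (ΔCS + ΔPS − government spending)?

Pre-subsidy: 924 - 3P = -44 + 8P gives P* = 88, x* = 660.
With the subsidy, sellers receive Ps = Pb + 44 for each unit, where Pb is the price buyers pay.
Supply in terms of Pb becomes xs = -44 + 8(Pb + 44) = 308 + 8Pb. Setting this equal to demand: 924 - 3Pb = 308 + 8Pb, so Pb = 56.
Sellers receive Ps = 56 + 44 = 100; x' = 924 − 3·56 = 756.
ΔCS = ½(660 + 756)(88 − 56) = 22656; ΔPS = ½(660 + 756)(100 − 88) = 8496.
Government spending = 44 × 756 = 33264.
Net change = 22656 + 8496 − 33264 = -2112. The loss equals the DWL triangle ½·44·96.

Net change in total surplus = -$2112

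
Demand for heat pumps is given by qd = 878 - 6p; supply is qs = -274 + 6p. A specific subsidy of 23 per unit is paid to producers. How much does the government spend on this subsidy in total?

Pre-subsidy: 878 - 6p = -274 + 6p gives p* = 96, q* = 302.
With the subsidy, sellers receive ps = pb + 23 for each unit, where pb is the price buyers pay.
Supply in terms of pb becomes qs = -274 + 6(pb + 23) = -136 + 6pb. Setting this equal to demand: 878 - 6pb = -136 + 6pb, so pb = 84.5.
Sellers receive ps = 84.5 + 23 = 107.5; q' = 878 − 6·84.5 = 371.
Government outlay = subsidy × quantity = 23 × 371 = 8533.

Government cost = 8533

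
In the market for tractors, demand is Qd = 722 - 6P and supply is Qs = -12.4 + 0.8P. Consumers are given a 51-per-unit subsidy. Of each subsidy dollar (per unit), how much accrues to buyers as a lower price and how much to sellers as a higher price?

Buyers gain 6 per unit; sellers gain 45 per unit

Pre-subsidy: 722 - 6P = -12.4 + 0.8P gives P* = 108, Q* = 74.
With the rebate, buyers effectively pay Pb = Ps − 51, where Ps is the price sellers receive.
Demand in terms of Ps becomes Qd = 722 − 6(Ps − 51) = 1028 - 6Ps. Setting this equal to supply: 1028 - 6Ps = -12.4 + 0.8Ps, so Ps = 153.
Buyers pay Pb = 153 − 51 = 102; Q' = -12.4 + 0.8·153 = 110.
Buyers' price falls by P* − Pb = 108 − 102 = 6; sellers' price rises by Ps − P* = 153 − 108 = 45.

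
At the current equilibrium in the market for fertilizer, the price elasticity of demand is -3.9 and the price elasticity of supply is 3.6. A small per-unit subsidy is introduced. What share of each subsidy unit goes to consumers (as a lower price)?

For a small subsidy around the equilibrium, the benefit split depends on the relative slopes, which at a point are proportional to the elasticities.
Buyer share = εs/(εs + |εd|) = 3.6/(3.6 + 3.9) = 0.48; seller share = |εd|/(εs + |εd|) = 0.52.

Consumer share = 0.48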